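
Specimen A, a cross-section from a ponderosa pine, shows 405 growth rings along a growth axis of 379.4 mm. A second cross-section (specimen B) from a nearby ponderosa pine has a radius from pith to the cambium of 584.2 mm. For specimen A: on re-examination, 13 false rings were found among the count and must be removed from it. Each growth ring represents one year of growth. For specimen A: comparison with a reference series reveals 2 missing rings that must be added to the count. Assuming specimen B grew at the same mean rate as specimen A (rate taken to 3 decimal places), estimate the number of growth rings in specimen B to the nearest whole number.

607 growth rings

Specimen A: true growth ring count = 405 − 13 + 2 = 394.
A: Extension rate ≈ 379.4 / 394 = 0.963 mm/yr.
For B, 584.2 / 0.963 = 606.65 years ≈ 607 growth rings.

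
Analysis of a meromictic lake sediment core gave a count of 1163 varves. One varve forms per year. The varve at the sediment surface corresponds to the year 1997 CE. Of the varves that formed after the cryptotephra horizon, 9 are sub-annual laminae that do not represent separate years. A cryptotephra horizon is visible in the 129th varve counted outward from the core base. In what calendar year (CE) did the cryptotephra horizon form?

972 CE

The cryptotephra horizon sits at varve 129 from the core base, so 1163 − 129 = 1034 varves formed after it.
Excluding 9 false varves: 1034 − 9 = 1025.
The varve at the sediment surface is 1997 CE, so the cryptotephra horizon dates to 1997 − 1025 = 972 CE.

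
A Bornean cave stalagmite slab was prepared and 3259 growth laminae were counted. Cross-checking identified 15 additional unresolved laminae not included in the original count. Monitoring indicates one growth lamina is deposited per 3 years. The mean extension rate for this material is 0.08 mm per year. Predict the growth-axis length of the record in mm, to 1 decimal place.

785.8 mm

True growth lamina count = 3259 + 15 = 3274.
At 3 years per growth lamina, 3274 × 3 = 9822 years.
Length ≈ 0.08 × 9822 = 785.8 mm.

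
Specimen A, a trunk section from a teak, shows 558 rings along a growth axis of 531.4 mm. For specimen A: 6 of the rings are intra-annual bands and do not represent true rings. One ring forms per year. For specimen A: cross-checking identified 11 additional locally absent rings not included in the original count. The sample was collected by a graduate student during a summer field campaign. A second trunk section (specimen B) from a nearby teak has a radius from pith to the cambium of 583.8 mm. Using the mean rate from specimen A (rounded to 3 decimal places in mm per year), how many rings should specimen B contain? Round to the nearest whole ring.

618 rings

Specimen A: after corrections the count is 558 − 6 + 11 = 563 rings.
A: Mean rate = 531.4 mm / 563 years ≈ 0.944 mm/year.
For B, 583.8 / 0.944 = 618.43 years ≈ 618 rings.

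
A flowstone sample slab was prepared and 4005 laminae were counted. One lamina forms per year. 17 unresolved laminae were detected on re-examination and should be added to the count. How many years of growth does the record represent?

After corrections the count is 4005 + 17 = 4022 laminae.
At one lamina per year, that is 4022 years.

4022 years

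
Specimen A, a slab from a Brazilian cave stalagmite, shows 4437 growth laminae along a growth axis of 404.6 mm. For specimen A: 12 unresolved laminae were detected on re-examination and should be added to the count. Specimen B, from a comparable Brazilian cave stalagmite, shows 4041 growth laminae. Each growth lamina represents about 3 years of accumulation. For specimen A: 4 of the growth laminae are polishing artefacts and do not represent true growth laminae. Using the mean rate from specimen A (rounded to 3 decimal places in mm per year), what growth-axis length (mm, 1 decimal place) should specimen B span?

363.7 mm

Specimen A: adjusted count: 4437 − 4 + 12 = 4445 growth laminae.
Specimen A: at 3 years per growth lamina, 4445 × 3 = 13335 years.
A: Mean rate = 404.6 mm / 13335 years ≈ 0.030 mm per year.
Specimen B: multiplying by 3 years per growth lamina: 4041 × 3 = 12123 years. Length of B = 0.030 × 12123 = 363.7 mm.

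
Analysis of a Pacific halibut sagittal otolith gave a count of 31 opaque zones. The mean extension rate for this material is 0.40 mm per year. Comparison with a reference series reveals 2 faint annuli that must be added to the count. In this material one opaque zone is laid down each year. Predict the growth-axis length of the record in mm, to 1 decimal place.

13.2 mm

After corrections the count is 31 + 2 = 33 opaque zones.
Predicted length = 0.40 mm/year × 33 years = 13.2 mm.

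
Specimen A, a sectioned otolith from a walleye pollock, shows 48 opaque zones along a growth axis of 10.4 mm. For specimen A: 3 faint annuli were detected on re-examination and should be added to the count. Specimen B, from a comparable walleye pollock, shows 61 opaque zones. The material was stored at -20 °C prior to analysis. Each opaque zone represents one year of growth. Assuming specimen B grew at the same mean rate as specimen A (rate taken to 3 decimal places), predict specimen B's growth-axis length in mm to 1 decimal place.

Specimen A: true opaque zone count = 48 + 3 = 51.
A: Extension rate ≈ 10.4 / 51 = 0.204 mm/year.
B's length ≈ 0.204 × 61 = 12.4 mm.

12.4 mm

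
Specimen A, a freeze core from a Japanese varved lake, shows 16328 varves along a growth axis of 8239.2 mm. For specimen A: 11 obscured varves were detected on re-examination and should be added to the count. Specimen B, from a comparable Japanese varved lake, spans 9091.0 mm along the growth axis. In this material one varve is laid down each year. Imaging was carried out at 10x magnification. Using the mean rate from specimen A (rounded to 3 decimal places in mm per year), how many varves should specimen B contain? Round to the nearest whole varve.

Specimen A: adjusted count: 16328 + 11 = 16339 varves.
A: Extension rate ≈ 8239.2 / 16339 = 0.504 mm/year.
B spans 9091.0 / 0.504 = 18037.70 years ≈ 18038 varves.

18038 varves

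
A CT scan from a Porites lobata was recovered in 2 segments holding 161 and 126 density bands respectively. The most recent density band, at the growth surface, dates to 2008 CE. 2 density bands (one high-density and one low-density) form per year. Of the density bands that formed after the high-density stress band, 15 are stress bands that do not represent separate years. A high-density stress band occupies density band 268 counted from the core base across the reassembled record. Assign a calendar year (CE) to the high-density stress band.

2006 CE

Total density bands = 161 + 126 = 287.
The high-density stress band sits at density band 268 from the core base, so 287 − 268 = 19 density bands formed after it.
Excluding 15 false density bands: 19 − 15 = 4.
With 2 density bands per year, 4 / 2 = 2 years.
The density band at the growth surface is 2008 CE, so the high-density stress band dates to 2008 − 2 = 2006 CE.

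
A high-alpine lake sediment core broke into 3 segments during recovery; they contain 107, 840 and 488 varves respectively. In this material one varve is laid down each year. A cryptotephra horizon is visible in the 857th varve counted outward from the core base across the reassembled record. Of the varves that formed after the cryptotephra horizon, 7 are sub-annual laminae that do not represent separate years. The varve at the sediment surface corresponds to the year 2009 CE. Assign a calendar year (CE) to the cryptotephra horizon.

1438 CE

Total varves = 107 + 840 + 488 = 1435.
Between varve 857 and the sediment surface there are 1435 − 857 = 578 varves.
578 − 7 false = 571 true varves after the cryptotephra horizon.
Counting back 571 years from 2009 CE places the cryptotephra horizon in 2009 − 571 = 1438 CE.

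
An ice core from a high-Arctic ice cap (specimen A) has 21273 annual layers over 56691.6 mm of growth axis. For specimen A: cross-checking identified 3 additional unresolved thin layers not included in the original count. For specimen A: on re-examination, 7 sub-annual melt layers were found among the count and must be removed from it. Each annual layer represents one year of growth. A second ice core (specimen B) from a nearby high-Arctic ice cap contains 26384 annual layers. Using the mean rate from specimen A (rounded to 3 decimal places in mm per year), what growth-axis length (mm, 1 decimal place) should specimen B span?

70313.4 mm

Specimen A: correcting the raw count gives 21273 − 7 + 3 = 21269 true annual layers.
A: Mean rate = 56691.6 mm / 21269 years ≈ 2.665 mm/yr.
Length of B = 2.665 × 26384 = 70313.4 mm.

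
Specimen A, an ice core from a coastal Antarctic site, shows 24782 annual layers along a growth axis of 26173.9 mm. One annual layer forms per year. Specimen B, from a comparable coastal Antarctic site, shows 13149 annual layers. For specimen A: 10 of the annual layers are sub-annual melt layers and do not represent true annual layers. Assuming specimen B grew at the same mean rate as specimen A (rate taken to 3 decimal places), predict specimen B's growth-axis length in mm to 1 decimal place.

Specimen A: adjusted count: 24782 − 10 = 24772 annual layers.
A: Extension rate ≈ 26173.9 / 24772 = 1.057 mm/year.
For B, 1.057 mm/year × 13149 years = 13898.5 mm.

13898.5 mm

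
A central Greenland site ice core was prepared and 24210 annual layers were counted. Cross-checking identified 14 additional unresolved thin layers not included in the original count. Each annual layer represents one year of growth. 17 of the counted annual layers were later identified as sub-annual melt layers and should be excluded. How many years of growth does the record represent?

24207 years

True annual layer count = 24210 − 17 + 14 = 24207.
One annual layer per year makes the duration 24207 years.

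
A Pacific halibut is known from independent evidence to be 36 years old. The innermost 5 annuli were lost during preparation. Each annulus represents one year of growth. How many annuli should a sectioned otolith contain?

One annulus per year gives 36 annuli over 36 years.
Subtracting the 5 annuli not captured gives 36 − 5 = 31 annuli in the record.

31 annuli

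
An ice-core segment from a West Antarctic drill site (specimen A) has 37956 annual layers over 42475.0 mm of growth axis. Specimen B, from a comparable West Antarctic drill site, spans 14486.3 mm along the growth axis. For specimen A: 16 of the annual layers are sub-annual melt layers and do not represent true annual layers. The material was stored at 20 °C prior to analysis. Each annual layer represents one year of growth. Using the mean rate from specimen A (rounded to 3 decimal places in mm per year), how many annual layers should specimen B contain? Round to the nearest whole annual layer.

Specimen A: after corrections the count is 37956 − 16 = 37940 annual layers.
A: 42475.0 mm over 37940 years gives 42475.0 / 37940 ≈ 1.120 mm/year.
Specimen B: 14486.3 mm / 1.120 mm per year = 12934.20 years ≈ 12934 annual layers.

12934 annual layers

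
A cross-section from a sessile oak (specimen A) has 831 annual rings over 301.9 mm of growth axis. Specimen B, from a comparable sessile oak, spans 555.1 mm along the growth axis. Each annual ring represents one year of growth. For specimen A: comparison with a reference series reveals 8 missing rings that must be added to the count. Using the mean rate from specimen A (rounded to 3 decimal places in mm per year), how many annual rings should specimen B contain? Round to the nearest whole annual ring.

1542 annual rings

Specimen A: correcting the raw count gives 831 + 8 = 839 true annual rings.
A: Mean rate = 301.9 mm / 839 years ≈ 0.360 mm per year.
For B, 555.1 / 0.360 = 1541.94 years ≈ 1542 annual rings.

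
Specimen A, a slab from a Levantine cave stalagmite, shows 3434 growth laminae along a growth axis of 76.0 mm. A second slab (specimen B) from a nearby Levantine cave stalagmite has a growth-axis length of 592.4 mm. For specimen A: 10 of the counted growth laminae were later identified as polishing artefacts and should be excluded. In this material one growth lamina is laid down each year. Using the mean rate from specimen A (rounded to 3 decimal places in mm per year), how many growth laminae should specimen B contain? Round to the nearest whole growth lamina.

26927 growth laminae

Specimen A: true growth lamina count = 3434 − 10 = 3424.
A: Extension rate ≈ 76.0 / 3424 = 0.022 mm/year.
For B, 592.4 / 0.022 = 26927.27 years ≈ 26927 growth laminae.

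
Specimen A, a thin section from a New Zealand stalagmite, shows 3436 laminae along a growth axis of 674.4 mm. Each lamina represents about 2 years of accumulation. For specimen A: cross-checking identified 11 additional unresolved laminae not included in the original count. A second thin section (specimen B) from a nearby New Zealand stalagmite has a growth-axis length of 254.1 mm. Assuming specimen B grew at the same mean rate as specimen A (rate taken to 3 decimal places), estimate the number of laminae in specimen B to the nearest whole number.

Specimen A: true lamina count = 3436 + 11 = 3447.
Specimen A: multiplying by 2 years per lamina: 3447 × 2 = 6894 years.
A: Mean rate = 674.4 mm / 6894 years ≈ 0.098 mm per year.
B spans 254.1 / 0.098 = 2592.86 years; at 2 years per lamina that is 2592.86 / 2 ≈ 1296 laminae.

1296 laminae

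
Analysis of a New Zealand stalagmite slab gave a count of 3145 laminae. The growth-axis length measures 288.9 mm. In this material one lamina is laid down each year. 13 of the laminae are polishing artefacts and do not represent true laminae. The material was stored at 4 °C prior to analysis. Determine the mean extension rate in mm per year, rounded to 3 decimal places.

0.092 mm per year

Correcting the raw count gives 3145 − 13 = 3132 true laminae.
Mean rate = 288.9 mm / 3132 years ≈ 0.092 mm per year.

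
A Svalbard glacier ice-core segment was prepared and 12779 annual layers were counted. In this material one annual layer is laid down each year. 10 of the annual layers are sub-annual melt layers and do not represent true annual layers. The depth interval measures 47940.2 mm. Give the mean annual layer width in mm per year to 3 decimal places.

3.754 mm per year

After corrections the count is 12779 − 10 = 12769 annual layers.
47940.2 mm over 12769 years gives 47940.2 / 12769 ≈ 3.754 mm per year.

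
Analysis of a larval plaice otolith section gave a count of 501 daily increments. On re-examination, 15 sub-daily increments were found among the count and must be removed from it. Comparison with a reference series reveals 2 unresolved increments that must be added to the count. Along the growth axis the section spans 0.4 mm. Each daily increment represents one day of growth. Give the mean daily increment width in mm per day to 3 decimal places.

0.001 mm per day

Adjusted count: 501 − 15 + 2 = 488 daily increments.
0.4 mm over 488 days gives 0.4 / 488 ≈ 0.001 mm per day.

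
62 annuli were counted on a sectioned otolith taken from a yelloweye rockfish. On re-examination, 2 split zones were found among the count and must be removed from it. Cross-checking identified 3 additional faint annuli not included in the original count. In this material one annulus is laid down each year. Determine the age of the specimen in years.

63 years

After corrections the count is 62 − 2 + 3 = 63 annuli.
With a one-to-one annulus periodicity this is 63 years.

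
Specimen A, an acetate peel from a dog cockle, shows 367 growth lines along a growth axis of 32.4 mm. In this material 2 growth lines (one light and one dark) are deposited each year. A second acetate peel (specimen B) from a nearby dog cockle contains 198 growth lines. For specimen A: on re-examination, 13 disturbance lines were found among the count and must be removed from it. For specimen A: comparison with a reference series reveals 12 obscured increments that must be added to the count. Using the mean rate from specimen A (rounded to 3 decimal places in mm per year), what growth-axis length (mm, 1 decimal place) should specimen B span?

Specimen A: true growth line count = 367 − 13 + 12 = 366.
Specimen A: with 2 growth lines per year, 366 / 2 = 183 years.
A: 32.4 mm over 183 years gives 32.4 / 183 ≈ 0.177 mm/year.
Specimen B: with 2 growth lines per year, 198 / 2 = 99 years. Length of B = 0.177 × 99 = 17.5 mm.

17.5 mm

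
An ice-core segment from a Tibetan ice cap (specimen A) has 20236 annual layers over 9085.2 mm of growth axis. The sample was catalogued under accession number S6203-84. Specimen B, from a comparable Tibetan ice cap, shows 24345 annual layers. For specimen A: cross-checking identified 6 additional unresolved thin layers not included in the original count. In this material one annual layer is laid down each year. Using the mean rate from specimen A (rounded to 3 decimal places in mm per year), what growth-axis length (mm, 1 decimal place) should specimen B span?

Specimen A: true annual layer count = 20236 + 6 = 20242.
A: Mean rate = 9085.2 mm / 20242 years ≈ 0.449 mm/yr.
For B, 0.449 mm/year × 24345 years = 10930.9 mm.

10930.9 mm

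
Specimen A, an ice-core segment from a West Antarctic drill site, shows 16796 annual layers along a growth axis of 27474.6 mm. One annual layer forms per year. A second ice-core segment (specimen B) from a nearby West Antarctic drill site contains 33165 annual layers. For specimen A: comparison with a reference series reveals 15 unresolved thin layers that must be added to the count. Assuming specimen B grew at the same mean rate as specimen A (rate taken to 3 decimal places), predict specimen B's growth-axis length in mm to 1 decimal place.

54191.6 mm

Specimen A: correcting the raw count gives 16796 + 15 = 16811 true annual layers.
A: Extension rate ≈ 27474.6 / 16811 = 1.634 mm per year.
For B, 1.634 mm/year × 33165 years = 54191.6 mm.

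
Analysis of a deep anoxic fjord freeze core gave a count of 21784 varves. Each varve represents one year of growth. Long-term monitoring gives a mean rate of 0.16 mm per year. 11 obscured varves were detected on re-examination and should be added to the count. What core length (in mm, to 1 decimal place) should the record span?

3487.2 mm

After corrections the count is 21784 + 11 = 21795 varves.
Predicted length = 0.16 mm/year × 21795 years = 3487.2 mm.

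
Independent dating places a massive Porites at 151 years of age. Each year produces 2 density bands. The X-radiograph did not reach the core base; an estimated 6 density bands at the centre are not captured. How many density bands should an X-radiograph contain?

296 density bands

Expected density bands: 151 × 2 = 302.
Subtracting the 6 density bands not captured gives 302 − 6 = 296 density bands in the record.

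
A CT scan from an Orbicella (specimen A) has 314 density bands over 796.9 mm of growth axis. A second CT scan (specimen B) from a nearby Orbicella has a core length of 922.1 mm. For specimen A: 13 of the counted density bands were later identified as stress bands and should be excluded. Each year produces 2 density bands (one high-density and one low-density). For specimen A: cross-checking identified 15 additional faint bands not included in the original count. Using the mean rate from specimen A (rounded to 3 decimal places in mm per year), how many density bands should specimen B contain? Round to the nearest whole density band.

366 density bands

Specimen A: after corrections the count is 314 − 13 + 15 = 316 density bands.
Specimen A: dividing by 2 density bands per year: 316 / 2 = 158 years.
A: Extension rate ≈ 796.9 / 158 = 5.044 mm/year.
B spans 922.1 / 5.044 = 182.81 years; at 2 density bands per year that is 182.81 × 2 ≈ 366 density bands.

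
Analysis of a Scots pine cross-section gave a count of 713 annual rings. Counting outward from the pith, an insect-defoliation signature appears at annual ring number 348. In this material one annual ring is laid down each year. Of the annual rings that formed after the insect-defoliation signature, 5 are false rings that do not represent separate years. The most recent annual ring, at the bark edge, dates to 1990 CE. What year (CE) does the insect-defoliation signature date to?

1630 CE

713 − 348 = 365 annual rings lie beyond the insect-defoliation signature toward the bark edge.
Removing the 5 false annual rings leaves 365 − 5 = 360 true annual rings beyond the insect-defoliation signature.
1990 − 360 = 1630 CE.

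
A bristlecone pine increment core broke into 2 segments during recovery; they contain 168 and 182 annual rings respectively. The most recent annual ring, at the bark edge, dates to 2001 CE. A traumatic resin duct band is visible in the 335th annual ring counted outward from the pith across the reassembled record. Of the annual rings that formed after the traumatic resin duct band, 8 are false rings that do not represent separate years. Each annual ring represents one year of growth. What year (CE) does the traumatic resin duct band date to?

Total annual rings = 168 + 182 = 350.
350 − 335 = 15 annual rings lie beyond the traumatic resin duct band toward the bark edge.
Removing the 8 false annual rings leaves 15 − 8 = 7 true annual rings beyond the traumatic resin duct band.
The annual ring at the bark edge is 2001 CE, so the traumatic resin duct band dates to 2001 − 7 = 1994 CE.

1994 CE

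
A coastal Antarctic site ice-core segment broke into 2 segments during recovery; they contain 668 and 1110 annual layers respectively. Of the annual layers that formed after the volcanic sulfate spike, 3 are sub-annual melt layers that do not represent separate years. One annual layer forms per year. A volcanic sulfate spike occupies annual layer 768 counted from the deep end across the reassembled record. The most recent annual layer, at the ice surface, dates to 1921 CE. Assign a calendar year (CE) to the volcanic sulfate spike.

914 CE

Total annual layers = 668 + 1110 = 1778.
1778 − 768 = 1010 annual layers lie beyond the volcanic sulfate spike toward the ice surface.
Excluding 3 false annual layers: 1010 − 3 = 1007.
Counting back 1007 years from 1921 CE places the volcanic sulfate spike in 1921 − 1007 = 914 CE.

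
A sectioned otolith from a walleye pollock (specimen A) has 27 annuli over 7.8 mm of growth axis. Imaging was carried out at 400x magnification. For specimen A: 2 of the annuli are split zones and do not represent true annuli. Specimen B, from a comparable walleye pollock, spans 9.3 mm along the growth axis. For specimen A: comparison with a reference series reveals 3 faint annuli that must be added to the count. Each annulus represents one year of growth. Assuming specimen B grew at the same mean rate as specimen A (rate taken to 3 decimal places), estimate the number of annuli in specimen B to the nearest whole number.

Specimen A: after corrections the count is 27 − 2 + 3 = 28 annuli.
A: Mean rate = 7.8 mm / 28 years ≈ 0.279 mm/year.
B spans 9.3 / 0.279 = 33.33 years ≈ 33 annuli.

33 annuli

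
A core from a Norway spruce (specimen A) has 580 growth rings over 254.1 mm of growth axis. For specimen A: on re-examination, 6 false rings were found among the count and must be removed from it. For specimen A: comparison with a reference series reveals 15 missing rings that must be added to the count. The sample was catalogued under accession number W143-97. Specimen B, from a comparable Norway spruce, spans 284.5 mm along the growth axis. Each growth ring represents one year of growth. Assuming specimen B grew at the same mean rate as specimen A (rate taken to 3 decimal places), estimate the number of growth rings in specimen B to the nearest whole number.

660 growth rings

Specimen A: adjusted count: 580 − 6 + 15 = 589 growth rings.
A: 254.1 mm over 589 years gives 254.1 / 589 ≈ 0.431 mm per year.
B spans 284.5 / 0.431 = 660.09 years ≈ 660 growth rings.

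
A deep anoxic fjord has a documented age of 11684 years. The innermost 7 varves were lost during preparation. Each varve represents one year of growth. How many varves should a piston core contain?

11677 varves

One varve per year gives 11684 varves over 11684 years.
Less the 7 uncaptured varves: 11684 − 7 = 11677.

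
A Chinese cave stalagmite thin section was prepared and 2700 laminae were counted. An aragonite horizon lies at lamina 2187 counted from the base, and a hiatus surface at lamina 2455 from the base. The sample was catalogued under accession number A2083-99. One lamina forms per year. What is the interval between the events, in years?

The two markers are separated by 2455 − 2187 = 268 laminae.
At one lamina per year, 268 years elapsed between them.

268 yr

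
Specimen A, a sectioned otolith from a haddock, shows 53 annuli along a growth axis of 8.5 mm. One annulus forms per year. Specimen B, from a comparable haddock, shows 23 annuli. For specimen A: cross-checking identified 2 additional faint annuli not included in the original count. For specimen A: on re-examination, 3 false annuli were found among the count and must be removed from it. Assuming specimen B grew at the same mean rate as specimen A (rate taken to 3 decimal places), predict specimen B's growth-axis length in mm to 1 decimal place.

Specimen A: adjusted count: 53 − 3 + 2 = 52 annuli.
A: 8.5 mm over 52 years gives 8.5 / 52 ≈ 0.163 mm/yr.
B's length ≈ 0.163 × 23 = 3.7 mm.

3.7 mm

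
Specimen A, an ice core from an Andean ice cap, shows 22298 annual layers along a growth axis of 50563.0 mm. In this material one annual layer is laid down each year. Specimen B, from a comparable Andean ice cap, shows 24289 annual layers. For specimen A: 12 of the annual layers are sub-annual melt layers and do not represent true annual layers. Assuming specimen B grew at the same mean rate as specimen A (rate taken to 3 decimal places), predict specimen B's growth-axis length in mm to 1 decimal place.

Specimen A: after corrections the count is 22298 − 12 = 22286 annual layers.
A: Extension rate ≈ 50563.0 / 22286 = 2.269 mm per year.
Length of B = 2.269 × 24289 = 55111.7 mm.

55111.7 mm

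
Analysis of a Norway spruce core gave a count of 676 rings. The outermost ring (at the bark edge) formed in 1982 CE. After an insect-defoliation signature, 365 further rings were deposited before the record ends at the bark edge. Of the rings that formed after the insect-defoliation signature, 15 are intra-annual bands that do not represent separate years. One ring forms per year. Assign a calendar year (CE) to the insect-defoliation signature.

1632 CE

365 rings formed after the insect-defoliation signature.
Excluding 15 false rings: 365 − 15 = 350.
The ring at the bark edge is 1982 CE, so the insect-defoliation signature dates to 1982 − 350 = 1632 CE.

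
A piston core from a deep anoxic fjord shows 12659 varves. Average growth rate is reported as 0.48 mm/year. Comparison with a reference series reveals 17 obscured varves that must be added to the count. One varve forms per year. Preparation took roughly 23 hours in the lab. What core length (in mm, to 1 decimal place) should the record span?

6084.5 mm

Correcting the raw count gives 12659 + 17 = 12676 true varves.
Length ≈ 0.48 × 12676 = 6084.5 mm.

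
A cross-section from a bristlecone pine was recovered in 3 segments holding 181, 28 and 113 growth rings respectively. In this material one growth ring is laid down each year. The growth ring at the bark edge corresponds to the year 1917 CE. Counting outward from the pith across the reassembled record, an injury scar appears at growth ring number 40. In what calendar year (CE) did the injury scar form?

1635 CE

Total growth rings = 181 + 28 + 113 = 322.
322 − 40 = 282 growth rings lie beyond the injury scar toward the bark edge.
Counting back 282 years from 1917 CE places the injury scar in 1917 − 282 = 1635 CE.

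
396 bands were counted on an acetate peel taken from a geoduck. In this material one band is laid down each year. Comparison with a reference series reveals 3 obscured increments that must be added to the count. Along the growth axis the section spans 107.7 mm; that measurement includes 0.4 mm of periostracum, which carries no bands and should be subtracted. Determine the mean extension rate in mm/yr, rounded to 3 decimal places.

Correcting the raw count gives 396 + 3 = 399 true bands.
Removing the 0.4 mm offcut leaves 107.7 − 0.4 = 107.3 mm.
Mean rate = 107.3 mm / 399 years ≈ 0.269 mm/yr.

0.269 mm/yr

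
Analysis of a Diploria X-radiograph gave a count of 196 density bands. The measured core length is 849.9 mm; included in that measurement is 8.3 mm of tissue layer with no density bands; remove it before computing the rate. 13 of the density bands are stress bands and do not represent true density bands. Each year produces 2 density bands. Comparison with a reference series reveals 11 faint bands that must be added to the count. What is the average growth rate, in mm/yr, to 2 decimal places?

True density band count = 196 − 13 + 11 = 194.
With 2 density bands per year, 194 / 2 = 97 years.
Net length = 849.9 − 8.3 = 841.6 mm.
841.6 mm over 97 years gives 841.6 / 97 ≈ 8.68 mm/yr.

8.68 mm/yr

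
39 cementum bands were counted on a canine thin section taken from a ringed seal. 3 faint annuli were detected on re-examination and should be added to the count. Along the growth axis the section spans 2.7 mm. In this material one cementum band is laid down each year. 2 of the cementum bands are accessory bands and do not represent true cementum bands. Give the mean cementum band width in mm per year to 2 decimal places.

After corrections the count is 39 − 2 + 3 = 40 cementum bands.
Mean rate = 2.7 mm / 40 years ≈ 0.07 mm per year.

0.07 mm per year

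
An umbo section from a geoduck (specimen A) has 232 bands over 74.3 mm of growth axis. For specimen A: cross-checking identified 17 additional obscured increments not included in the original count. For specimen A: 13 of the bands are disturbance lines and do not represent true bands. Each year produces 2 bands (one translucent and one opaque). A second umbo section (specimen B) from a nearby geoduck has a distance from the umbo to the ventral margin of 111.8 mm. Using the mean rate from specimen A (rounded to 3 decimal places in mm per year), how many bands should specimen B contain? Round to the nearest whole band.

Specimen A: correcting the raw count gives 232 − 13 + 17 = 236 true bands.
Specimen A: dividing by 2 bands per year: 236 / 2 = 118 years.
A: Extension rate ≈ 74.3 / 118 = 0.630 mm/yr.
Specimen B: 111.8 mm / 0.630 mm per year = 177.46 years; at 2 bands per year that is 177.46 × 2 ≈ 355 bands.

355 bands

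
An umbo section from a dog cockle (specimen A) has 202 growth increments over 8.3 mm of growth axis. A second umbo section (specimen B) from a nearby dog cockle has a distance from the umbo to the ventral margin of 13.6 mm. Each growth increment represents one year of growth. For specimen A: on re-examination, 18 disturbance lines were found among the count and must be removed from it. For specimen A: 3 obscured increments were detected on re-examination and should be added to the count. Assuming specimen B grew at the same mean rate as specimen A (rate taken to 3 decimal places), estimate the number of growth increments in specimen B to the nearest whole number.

309 growth increments

Specimen A: after corrections the count is 202 − 18 + 3 = 187 growth increments.
A: Extension rate ≈ 8.3 / 187 = 0.044 mm/yr.
B spans 13.6 / 0.044 = 309.09 years ≈ 309 growth increments.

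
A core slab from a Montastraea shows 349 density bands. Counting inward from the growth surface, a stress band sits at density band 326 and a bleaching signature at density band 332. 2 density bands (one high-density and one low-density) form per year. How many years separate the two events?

332 − 326 = 6 density bands lie between the two events.
6 density bands at 2 per year is 6 / 2 = 3 years.

3 yr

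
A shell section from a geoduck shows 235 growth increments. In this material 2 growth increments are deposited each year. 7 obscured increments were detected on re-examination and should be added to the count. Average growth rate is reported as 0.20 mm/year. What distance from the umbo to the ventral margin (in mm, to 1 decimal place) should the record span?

After corrections the count is 235 + 7 = 242 growth increments.
Dividing by 2 growth increments per year: 242 / 2 = 121 years.
Predicted length = 0.20 mm/year × 121 years = 24.2 mm.

24.2 mm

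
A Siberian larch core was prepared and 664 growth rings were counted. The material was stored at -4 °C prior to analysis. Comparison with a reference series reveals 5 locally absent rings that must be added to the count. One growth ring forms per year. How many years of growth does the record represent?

Correcting the raw count gives 664 + 5 = 669 true growth rings.
At one growth ring per year, that is 669 years.

669 yr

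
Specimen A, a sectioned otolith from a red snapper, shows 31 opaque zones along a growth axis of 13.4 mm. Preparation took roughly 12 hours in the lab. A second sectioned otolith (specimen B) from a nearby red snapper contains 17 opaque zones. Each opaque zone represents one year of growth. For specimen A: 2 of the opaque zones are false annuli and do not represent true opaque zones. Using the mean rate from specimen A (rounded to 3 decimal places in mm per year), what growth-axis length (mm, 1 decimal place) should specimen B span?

7.9 mm

Specimen A: adjusted count: 31 − 2 = 29 opaque zones.
A: Mean rate = 13.4 mm / 29 years ≈ 0.462 mm/yr.
For B, 0.462 mm/year × 17 years = 7.9 mm.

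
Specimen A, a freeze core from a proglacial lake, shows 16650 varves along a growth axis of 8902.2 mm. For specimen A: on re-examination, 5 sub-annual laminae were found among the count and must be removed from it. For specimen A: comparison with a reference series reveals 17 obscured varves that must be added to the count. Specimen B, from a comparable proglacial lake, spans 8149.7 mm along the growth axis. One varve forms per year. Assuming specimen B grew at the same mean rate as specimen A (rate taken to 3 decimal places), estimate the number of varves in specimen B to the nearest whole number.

15262 varves

Specimen A: adjusted count: 16650 − 5 + 17 = 16662 varves.
A: Mean rate = 8902.2 mm / 16662 years ≈ 0.534 mm/year.
Specimen B: 8149.7 mm / 0.534 mm per year = 15261.61 years ≈ 15262 varves.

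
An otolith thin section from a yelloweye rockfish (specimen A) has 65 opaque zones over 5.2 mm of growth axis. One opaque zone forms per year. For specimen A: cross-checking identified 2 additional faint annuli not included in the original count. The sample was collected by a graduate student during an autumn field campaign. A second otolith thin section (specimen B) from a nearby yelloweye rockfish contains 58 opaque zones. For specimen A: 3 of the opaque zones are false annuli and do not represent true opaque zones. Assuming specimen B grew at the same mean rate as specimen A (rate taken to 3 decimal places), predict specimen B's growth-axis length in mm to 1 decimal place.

4.7 mm

Specimen A: after corrections the count is 65 − 3 + 2 = 64 opaque zones.
A: 5.2 mm over 64 years gives 5.2 / 64 ≈ 0.081 mm/year.
Length of B = 0.081 × 58 = 4.7 mm.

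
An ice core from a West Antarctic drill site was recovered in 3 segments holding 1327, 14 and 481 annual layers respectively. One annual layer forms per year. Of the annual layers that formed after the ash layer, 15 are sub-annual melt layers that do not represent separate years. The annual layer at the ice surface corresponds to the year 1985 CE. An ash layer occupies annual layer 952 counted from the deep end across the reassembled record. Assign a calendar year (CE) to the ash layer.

1130 CE

Total annual layers = 1327 + 14 + 481 = 1822.
1822 − 952 = 870 annual layers lie beyond the ash layer toward the ice surface.
Removing the 15 false annual layers leaves 870 − 15 = 855 true annual layers beyond the ash layer.
The annual layer at the ice surface is 1985 CE, so the ash layer dates to 1985 − 855 = 1130 CE.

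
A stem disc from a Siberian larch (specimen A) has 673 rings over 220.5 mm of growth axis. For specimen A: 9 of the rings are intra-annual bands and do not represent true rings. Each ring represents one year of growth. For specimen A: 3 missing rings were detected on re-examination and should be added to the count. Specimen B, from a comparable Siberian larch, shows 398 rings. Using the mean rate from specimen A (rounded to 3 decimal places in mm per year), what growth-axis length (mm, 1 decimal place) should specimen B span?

131.7 mm

Specimen A: correcting the raw count gives 673 − 9 + 3 = 667 true rings.
A: Mean rate = 220.5 mm / 667 years ≈ 0.331 mm/yr.
For B, 0.331 mm/year × 398 years = 131.7 mm.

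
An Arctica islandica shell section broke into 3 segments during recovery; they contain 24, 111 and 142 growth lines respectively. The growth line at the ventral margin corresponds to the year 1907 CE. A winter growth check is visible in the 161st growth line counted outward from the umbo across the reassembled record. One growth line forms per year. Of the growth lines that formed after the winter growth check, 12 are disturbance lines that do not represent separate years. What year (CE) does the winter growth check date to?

1803 CE

Total growth lines = 24 + 111 + 142 = 277.
Between growth line 161 and the ventral margin there are 277 − 161 = 116 growth lines.
Removing the 12 false growth lines leaves 116 − 12 = 104 true growth lines beyond the winter growth check.
Counting back 104 years from 1907 CE places the winter growth check in 1907 − 104 = 1803 CE.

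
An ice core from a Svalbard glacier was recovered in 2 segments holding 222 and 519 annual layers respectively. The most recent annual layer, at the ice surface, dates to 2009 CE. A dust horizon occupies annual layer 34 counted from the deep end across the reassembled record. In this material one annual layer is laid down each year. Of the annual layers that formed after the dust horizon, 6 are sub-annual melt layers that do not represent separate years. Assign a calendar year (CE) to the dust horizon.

Total annual layers = 222 + 519 = 741.
741 − 34 = 707 annual layers lie beyond the dust horizon toward the ice surface.
Removing the 6 false annual layers leaves 707 − 6 = 701 true annual layers beyond the dust horizon.
Counting back 701 years from 2009 CE places the dust horizon in 2009 − 701 = 1308 CE.

1308 CE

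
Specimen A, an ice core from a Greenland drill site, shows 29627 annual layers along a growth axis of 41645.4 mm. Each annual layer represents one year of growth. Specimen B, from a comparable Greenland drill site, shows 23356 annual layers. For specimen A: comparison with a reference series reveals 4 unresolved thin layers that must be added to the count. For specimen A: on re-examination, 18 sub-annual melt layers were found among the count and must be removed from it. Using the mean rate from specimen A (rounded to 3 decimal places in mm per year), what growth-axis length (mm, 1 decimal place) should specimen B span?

Specimen A: correcting the raw count gives 29627 − 18 + 4 = 29613 true annual layers.
A: 41645.4 mm over 29613 years gives 41645.4 / 29613 ≈ 1.406 mm per year.
For B, 1.406 mm/year × 23356 years = 32838.5 mm.

32838.5 mm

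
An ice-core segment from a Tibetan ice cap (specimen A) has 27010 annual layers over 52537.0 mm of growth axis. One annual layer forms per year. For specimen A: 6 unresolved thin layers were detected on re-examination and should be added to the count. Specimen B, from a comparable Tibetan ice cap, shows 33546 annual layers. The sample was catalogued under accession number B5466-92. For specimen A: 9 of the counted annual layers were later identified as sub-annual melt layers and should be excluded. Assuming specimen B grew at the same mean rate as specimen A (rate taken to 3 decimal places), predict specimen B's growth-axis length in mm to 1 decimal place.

65247.0 mm

Specimen A: after corrections the count is 27010 − 9 + 6 = 27007 annual layers.
A: Mean rate = 52537.0 mm / 27007 years ≈ 1.945 mm/yr.
For B, 1.945 mm/year × 33546 years = 65247.0 mm.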